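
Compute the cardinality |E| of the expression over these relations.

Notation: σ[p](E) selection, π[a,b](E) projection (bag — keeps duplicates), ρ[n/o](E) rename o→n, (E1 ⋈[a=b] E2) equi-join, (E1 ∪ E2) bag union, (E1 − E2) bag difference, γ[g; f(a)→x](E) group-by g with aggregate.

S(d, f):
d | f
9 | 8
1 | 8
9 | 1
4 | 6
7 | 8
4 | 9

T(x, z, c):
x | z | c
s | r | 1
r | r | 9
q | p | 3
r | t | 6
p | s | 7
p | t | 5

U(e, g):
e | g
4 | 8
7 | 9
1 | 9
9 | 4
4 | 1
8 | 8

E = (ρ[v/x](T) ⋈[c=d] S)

Stepwise |·|:
  T → 6
  ρ[v/x](T) → 6
  S → 6
  (ρ[v/x](T) ⋈[c=d] S) → 4

|E| = 4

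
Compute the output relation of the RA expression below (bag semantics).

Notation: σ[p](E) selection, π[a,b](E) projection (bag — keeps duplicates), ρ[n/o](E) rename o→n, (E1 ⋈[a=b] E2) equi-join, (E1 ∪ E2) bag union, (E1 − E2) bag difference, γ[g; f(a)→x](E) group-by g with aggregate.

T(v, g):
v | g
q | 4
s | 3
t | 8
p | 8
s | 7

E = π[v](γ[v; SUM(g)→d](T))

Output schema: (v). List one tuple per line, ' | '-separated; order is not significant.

Row counts bottom-up:
  T → 5
  γ[v; SUM(g)→d](T) → 4
  π[v](γ[v; SUM(g)→d](T)) → 4

== RESULT ==
v
p
q
s
t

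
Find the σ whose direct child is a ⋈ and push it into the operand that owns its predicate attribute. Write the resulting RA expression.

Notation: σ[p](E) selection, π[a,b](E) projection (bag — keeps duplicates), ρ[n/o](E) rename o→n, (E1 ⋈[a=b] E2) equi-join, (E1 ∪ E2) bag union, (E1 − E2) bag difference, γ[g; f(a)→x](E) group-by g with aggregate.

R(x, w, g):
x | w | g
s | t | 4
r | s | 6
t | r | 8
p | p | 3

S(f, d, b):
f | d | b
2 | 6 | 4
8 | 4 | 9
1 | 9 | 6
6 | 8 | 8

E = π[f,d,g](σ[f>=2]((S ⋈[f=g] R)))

σ filters on f, owned by the left side.
E' = π[f,d,g]((σ[f>=2](S) ⋈[f=g] R))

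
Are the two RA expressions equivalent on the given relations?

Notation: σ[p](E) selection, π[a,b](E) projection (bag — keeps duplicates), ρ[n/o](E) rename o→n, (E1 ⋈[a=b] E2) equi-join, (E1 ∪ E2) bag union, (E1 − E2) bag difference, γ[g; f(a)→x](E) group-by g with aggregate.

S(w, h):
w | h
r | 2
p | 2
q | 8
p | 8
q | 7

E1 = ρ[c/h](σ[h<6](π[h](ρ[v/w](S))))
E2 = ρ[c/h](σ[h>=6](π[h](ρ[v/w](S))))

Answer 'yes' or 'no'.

E1 subexpression sizes:
  S → 5
  ρ[v/w](S) → 5
  π[h](ρ[v/w](S)) → 5
  σ[h<6](π[h](ρ[v/w](S))) → 2
  ρ[c/h](σ[h<6](π[h](ρ[v/w](S)))) → 2
E2 subexpression sizes:
  S → 5
  ρ[v/w](S) → 5
  π[h](ρ[v/w](S)) → 5
  σ[h>=6](π[h](ρ[v/w](S))) → 3
  ρ[c/h](σ[h>=6](π[h](ρ[v/w](S)))) → 3

E1 result:
c
2
2
E2 result:
c
7
8
8
Witness: (7,) appears 0× in E1 but 1× in E2.

no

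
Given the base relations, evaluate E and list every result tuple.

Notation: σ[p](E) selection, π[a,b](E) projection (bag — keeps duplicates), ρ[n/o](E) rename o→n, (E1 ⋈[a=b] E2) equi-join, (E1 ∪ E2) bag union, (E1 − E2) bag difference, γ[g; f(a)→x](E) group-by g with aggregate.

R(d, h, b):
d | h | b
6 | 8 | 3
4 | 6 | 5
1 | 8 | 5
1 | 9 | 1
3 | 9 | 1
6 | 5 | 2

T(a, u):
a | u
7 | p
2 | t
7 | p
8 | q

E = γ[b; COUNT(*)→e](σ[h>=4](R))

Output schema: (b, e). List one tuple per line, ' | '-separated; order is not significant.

Stepwise |·|:
  R → 6
  σ[h>=4](R) → 6
  γ[b; COUNT(*)→e](σ[h>=4](R)) → 4

== RESULT ==
b | e
1 | 2
2 | 1
3 | 1
5 | 2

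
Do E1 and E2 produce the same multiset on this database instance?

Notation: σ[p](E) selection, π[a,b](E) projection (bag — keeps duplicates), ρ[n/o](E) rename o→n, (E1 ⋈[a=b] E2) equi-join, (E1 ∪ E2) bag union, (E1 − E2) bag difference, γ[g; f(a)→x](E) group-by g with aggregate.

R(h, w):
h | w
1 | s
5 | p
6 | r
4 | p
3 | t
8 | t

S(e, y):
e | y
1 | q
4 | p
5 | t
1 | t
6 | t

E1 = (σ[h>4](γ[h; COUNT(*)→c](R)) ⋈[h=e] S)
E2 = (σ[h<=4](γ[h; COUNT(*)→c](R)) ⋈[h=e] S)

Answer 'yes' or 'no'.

E1 per-node cardinality:
  R → 6
  γ[h; COUNT(*)→c](R) → 6
  σ[h>4](γ[h; COUNT(*)→c](R)) → 3
  S → 5
  (σ[h>4](γ[h; COUNT(*)→c](R)) ⋈[h=e] S) → 2
E2 per-node cardinality:
  R → 6
  γ[h; COUNT(*)→c](R) → 6
  σ[h<=4](γ[h; COUNT(*)→c](R)) → 3
  S → 5
  (σ[h<=4](γ[h; COUNT(*)→c](R)) ⋈[h=e] S) → 3

E1 result:
h | c | e | y
5 | 1 | 5 | t
6 | 1 | 6 | t
E2 result:
h | c | e | y
1 | 1 | 1 | q
1 | 1 | 1 | t
4 | 1 | 4 | p
Witness: (5, 1, 5, 't') appears 1× in E1 but 0× in E2.

no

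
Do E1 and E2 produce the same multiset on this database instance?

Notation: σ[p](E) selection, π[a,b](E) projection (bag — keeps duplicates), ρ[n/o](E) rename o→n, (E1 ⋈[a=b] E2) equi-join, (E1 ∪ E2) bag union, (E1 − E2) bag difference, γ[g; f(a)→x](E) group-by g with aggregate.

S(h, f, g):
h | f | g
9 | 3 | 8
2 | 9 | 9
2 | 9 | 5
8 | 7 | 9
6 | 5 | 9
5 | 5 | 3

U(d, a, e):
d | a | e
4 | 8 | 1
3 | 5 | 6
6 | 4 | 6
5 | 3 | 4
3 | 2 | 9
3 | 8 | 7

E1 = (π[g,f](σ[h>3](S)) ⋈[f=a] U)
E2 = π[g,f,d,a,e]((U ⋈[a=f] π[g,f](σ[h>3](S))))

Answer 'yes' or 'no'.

E1 stepwise |·|:
  S → 6
  σ[h>3](S) → 4
  π[g,f](σ[h>3](S)) → 4
  U → 6
  (π[g,f](σ[h>3](S)) ⋈[f=a] U) → 3
E2 stepwise |·|:
  U → 6
  S → 6
  σ[h>3](S) → 4
  π[g,f](σ[h>3](S)) → 4
  (U ⋈[a=f] π[g,f](σ[h>3](S))) → 3
  π[g,f,d,a,e]((U ⋈[a=f] π[g,f](σ[h>3](S)))) → 3

E1 and E2 produce the same multiset:
g | f | d | a | e
3 | 5 | 3 | 5 | 6
8 | 3 | 5 | 3 | 4
9 | 5 | 3 | 5 | 6

yes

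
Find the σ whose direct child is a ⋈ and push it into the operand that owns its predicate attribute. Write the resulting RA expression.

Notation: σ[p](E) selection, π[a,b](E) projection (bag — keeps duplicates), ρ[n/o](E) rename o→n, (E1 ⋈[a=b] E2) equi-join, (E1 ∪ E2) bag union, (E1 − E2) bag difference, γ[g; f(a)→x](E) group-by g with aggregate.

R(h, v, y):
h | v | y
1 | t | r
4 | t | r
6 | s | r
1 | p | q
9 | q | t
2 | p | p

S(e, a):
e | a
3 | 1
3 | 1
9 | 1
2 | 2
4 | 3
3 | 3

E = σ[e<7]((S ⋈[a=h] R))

σ filters on e, owned by the left side.
E' = (σ[e<7](S) ⋈[a=h] R)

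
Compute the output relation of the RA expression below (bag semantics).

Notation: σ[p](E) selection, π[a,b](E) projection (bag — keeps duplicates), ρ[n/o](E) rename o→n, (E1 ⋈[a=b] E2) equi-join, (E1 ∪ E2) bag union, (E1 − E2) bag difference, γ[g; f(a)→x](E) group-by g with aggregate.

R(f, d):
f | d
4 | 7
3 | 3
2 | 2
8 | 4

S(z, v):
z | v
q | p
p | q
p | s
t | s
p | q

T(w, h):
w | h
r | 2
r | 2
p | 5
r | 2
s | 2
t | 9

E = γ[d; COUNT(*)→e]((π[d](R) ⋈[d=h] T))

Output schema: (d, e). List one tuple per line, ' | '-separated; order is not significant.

Per-node cardinality:
  R → 4
  π[d](R) → 4
  T → 6
  (π[d](R) ⋈[d=h] T) → 4
  γ[d; COUNT(*)→e]((π[d](R) ⋈[d=h] T)) → 1

== RESULT ==
d | e
2 | 4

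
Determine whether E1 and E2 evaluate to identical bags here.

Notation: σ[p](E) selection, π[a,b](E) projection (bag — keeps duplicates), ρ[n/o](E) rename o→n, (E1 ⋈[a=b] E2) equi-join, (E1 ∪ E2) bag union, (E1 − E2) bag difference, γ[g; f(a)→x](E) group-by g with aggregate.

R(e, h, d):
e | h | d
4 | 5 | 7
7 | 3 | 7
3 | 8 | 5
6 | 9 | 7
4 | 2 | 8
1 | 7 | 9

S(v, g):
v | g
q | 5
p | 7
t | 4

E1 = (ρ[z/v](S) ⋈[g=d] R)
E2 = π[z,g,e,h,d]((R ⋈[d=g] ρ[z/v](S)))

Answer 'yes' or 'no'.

E1 per-node cardinality:
  S → 3
  ρ[z/v](S) → 3
  R → 6
  (ρ[z/v](S) ⋈[g=d] R) → 4
E2 per-node cardinality:
  R → 6
  S → 3
  ρ[z/v](S) → 3
  (R ⋈[d=g] ρ[z/v](S)) → 4
  π[z,g,e,h,d]((R ⋈[d=g] ρ[z/v](S))) → 4

E1 and E2 produce the same multiset:
z | g | e | h | d
p | 7 | 4 | 5 | 7
p | 7 | 6 | 9 | 7
p | 7 | 7 | 3 | 7
q | 5 | 3 | 8 | 5

yes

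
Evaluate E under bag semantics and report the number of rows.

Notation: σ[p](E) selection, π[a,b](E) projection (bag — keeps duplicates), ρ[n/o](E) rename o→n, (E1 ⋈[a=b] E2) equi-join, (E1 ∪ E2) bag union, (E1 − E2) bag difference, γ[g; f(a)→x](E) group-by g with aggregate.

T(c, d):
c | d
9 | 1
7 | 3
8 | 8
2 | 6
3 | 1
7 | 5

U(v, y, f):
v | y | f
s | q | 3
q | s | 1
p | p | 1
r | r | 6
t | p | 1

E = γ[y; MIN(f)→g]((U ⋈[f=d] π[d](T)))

Row counts bottom-up:
  U → 5
  T → 6
  π[d](T) → 6
  (U ⋈[f=d] π[d](T)) → 8
  γ[y; MIN(f)→g]((U ⋈[f=d] π[d](T))) → 4

|E| = 4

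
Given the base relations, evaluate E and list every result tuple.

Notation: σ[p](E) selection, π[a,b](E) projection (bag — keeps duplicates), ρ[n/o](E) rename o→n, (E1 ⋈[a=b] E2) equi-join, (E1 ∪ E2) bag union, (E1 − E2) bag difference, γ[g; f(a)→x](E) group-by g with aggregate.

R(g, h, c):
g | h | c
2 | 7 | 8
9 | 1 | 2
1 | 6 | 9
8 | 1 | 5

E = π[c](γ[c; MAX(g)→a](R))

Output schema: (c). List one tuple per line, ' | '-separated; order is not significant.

Stepwise |·|:
  R → 4
  γ[c; MAX(g)→a](R) → 4
  π[c](γ[c; MAX(g)→a](R)) → 4

== RESULT ==
c
2
5
8
9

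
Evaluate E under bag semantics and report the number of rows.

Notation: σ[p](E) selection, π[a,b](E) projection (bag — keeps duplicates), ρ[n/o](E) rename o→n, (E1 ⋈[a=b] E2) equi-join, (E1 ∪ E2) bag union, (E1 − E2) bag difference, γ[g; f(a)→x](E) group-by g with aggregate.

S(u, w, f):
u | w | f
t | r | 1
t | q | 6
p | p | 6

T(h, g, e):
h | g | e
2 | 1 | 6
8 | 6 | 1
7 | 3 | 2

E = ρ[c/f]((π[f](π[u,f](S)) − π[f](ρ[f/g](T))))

Row counts bottom-up:
  S → 3
  π[u,f](S) → 3
  π[f](π[u,f](S)) → 3
  T → 3
  ρ[f/g](T) → 3
  π[f](ρ[f/g](T)) → 3
  (π[f](π[u,f](S)) − π[f](ρ[f/g](T))) → 1
  ρ[c/f]((π[f](π[u,f](S)) − π[f](ρ[f/g](T)))) → 1

|E| = 1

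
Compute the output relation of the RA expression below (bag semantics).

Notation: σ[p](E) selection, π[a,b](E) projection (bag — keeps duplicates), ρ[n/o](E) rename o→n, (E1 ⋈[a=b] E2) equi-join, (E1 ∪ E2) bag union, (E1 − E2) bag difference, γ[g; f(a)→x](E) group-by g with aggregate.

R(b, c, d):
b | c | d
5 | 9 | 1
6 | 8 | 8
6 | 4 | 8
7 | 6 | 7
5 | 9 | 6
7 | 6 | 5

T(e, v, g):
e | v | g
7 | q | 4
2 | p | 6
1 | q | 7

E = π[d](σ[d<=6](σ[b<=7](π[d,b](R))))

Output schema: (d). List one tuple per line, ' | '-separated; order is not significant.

Per-node cardinality:
  R → 6
  π[d,b](R) → 6
  σ[b<=7](π[d,b](R)) → 6
  σ[d<=6](σ[b<=7](π[d,b](R))) → 3
  π[d](σ[d<=6](σ[b<=7](π[d,b](R)))) → 3

== RESULT ==
d
1
5
6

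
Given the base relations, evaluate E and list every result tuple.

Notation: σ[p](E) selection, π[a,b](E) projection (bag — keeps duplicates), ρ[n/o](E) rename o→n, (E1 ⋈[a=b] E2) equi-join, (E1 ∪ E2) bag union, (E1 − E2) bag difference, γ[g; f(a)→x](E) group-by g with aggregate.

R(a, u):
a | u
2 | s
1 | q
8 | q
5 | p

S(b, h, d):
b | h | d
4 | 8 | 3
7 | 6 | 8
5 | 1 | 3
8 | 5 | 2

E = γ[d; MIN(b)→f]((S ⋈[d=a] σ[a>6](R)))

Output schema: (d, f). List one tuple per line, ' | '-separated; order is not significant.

Row counts bottom-up:
  S → 4
  R → 4
  σ[a>6](R) → 1
  (S ⋈[d=a] σ[a>6](R)) → 1
  γ[d; MIN(b)→f]((S ⋈[d=a] σ[a>6](R))) → 1

== RESULT ==
d | f
8 | 7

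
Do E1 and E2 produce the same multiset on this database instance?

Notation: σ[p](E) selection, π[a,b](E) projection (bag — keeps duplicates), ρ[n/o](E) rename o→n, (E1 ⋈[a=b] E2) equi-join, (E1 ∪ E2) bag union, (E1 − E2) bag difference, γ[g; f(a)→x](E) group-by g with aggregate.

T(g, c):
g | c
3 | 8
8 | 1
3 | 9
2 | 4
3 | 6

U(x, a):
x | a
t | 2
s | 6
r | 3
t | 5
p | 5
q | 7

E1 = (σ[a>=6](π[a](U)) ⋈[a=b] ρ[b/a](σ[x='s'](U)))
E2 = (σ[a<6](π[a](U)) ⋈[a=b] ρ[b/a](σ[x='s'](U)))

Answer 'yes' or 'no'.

E1 subexpression sizes:
  U → 6
  π[a](U) → 6
  σ[a>=6](π[a](U)) → 2
  U → 6
  σ[x='s'](U) → 1
  ρ[b/a](σ[x='s'](U)) → 1
  (σ[a>=6](π[a](U)) ⋈[a=b] ρ[b/a](σ[x='s'](U))) → 1
E2 subexpression sizes:
  U → 6
  π[a](U) → 6
  σ[a<6](π[a](U)) → 4
  U → 6
  σ[x='s'](U) → 1
  ρ[b/a](σ[x='s'](U)) → 1
  (σ[a<6](π[a](U)) ⋈[a=b] ρ[b/a](σ[x='s'](U))) → 0

E1 result:
a | x | b
6 | s | 6
E2 result:
a | x | b
(0 rows)
Witness: (6, 's', 6) appears 1× in E1 but 0× in E2.

no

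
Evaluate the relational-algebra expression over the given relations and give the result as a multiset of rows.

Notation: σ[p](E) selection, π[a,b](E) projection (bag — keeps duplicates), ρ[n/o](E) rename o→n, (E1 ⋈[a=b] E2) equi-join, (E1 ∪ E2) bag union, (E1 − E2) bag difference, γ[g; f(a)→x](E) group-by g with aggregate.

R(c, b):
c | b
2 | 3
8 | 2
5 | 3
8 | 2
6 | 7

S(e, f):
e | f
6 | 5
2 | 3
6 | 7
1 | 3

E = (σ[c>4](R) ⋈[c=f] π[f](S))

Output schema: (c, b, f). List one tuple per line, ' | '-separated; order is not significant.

Stepwise |·|:
  R → 5
  σ[c>4](R) → 4
  S → 4
  π[f](S) → 4
  (σ[c>4](R) ⋈[c=f] π[f](S)) → 1

== RESULT ==
c | b | f
5 | 3 | 5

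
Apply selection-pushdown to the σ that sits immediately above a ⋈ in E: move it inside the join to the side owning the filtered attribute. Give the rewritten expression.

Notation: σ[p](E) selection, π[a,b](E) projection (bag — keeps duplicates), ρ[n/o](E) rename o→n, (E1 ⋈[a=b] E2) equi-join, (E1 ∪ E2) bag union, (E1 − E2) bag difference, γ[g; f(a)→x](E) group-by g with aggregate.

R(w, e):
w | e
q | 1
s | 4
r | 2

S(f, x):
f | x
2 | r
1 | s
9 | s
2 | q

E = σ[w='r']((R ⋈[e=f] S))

σ filters on w, owned by the left side.
E' = (σ[w='r'](R) ⋈[e=f] S)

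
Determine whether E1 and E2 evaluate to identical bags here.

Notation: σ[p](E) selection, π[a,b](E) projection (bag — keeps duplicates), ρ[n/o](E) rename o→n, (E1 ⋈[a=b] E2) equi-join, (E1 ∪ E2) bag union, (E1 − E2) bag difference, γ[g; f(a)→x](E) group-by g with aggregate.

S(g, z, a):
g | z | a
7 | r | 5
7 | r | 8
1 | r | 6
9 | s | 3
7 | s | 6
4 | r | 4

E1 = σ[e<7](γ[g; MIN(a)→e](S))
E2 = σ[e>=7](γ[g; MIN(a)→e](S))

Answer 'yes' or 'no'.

E1 stepwise |·|:
  S → 6
  γ[g; MIN(a)→e](S) → 4
  σ[e<7](γ[g; MIN(a)→e](S)) → 4
E2 stepwise |·|:
  S → 6
  γ[g; MIN(a)→e](S) → 4
  σ[e>=7](γ[g; MIN(a)→e](S)) → 0

E1 result:
g | e
1 | 6
4 | 4
7 | 5
9 | 3
E2 result:
g | e
(0 rows)
Witness: (4, 4) appears 1× in E1 but 0× in E2.

no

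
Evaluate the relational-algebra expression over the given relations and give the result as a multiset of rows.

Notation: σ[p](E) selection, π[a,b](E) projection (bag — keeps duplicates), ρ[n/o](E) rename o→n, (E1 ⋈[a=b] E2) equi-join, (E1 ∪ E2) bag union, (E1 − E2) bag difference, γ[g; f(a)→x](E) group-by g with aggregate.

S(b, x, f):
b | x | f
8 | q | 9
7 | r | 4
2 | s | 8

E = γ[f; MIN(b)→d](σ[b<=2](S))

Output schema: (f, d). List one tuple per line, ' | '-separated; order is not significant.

Per-node cardinality:
  S → 3
  σ[b<=2](S) → 1
  γ[f; MIN(b)→d](σ[b<=2](S)) → 1

== RESULT ==
f | d
8 | 2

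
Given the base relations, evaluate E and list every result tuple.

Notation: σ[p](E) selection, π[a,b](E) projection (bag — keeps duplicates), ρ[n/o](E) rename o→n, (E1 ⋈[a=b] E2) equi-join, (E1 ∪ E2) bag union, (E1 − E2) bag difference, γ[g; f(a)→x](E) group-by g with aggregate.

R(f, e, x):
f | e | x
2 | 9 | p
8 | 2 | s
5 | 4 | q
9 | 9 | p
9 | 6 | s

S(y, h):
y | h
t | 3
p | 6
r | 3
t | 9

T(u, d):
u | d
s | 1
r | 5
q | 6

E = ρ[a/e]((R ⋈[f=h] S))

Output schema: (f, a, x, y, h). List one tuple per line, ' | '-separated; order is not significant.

Stepwise |·|:
  R → 5
  S → 4
  (R ⋈[f=h] S) → 2
  ρ[a/e]((R ⋈[f=h] S)) → 2

== RESULT ==
f | a | x | y | h
9 | 6 | s | t | 9
9 | 9 | p | t | 9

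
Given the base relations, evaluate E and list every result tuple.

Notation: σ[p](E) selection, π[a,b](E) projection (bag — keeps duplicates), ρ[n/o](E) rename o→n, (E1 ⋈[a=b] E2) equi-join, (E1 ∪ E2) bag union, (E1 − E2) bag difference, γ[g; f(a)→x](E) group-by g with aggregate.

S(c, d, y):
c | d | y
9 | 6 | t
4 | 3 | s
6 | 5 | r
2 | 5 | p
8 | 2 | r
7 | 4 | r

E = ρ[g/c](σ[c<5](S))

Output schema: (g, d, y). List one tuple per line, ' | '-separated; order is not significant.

Row counts bottom-up:
  S → 6
  σ[c<5](S) → 2
  ρ[g/c](σ[c<5](S)) → 2

== RESULT ==
g | d | y
2 | 5 | p
4 | 3 | s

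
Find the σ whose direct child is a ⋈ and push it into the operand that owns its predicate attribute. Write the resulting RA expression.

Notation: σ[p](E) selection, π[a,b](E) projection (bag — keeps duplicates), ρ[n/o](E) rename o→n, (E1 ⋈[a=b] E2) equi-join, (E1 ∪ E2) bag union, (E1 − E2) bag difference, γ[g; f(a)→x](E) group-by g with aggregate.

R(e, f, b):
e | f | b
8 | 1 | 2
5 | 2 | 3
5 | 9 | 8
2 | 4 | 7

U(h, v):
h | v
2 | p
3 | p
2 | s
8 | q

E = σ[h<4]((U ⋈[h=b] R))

σ filters on h, owned by the left side.
E' = (σ[h<4](U) ⋈[h=b] R)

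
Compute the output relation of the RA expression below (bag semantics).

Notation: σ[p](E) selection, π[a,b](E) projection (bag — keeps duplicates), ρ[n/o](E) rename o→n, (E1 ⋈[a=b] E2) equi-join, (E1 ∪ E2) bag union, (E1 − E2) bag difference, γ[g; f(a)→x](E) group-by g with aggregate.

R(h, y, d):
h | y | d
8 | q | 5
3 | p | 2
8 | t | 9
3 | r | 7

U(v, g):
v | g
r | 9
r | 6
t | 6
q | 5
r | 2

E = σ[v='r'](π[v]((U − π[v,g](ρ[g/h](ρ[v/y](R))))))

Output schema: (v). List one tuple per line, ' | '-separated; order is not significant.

Per-node cardinality:
  U → 5
  R → 4
  ρ[v/y](R) → 4
  ρ[g/h](ρ[v/y](R)) → 4
  π[v,g](ρ[g/h](ρ[v/y](R))) → 4
  (U − π[v,g](ρ[g/h](ρ[v/y](R)))) → 5
  π[v]((U − π[v,g](ρ[g/h](ρ[v/y](R))))) → 5
  σ[v='r'](π[v]((U − π[v,g](ρ[g/h](ρ[v/y](R)))))) → 3

== RESULT ==
v
r
r
r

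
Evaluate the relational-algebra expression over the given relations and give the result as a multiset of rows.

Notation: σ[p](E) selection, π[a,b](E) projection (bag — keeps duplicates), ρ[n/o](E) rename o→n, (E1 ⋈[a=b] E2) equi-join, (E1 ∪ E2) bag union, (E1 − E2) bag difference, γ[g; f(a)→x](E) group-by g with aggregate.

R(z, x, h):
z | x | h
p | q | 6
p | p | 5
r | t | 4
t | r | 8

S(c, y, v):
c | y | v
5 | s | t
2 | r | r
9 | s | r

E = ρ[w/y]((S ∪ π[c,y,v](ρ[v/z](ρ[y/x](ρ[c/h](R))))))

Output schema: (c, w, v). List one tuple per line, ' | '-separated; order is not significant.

Stepwise |·|:
  S → 3
  R → 4
  ρ[c/h](R) → 4
  ρ[y/x](ρ[c/h](R)) → 4
  ρ[v/z](ρ[y/x](ρ[c/h](R))) → 4
  π[c,y,v](ρ[v/z](ρ[y/x](ρ[c/h](R)))) → 4
  (S ∪ π[c,y,v](ρ[v/z](ρ[y/x](ρ[c/h](R))))) → 7
  ρ[w/y]((S ∪ π[c,y,v](ρ[v/z](ρ[y/x](ρ[c/h](R)))))) → 7

== RESULT ==
c | w | v
2 | r | r
4 | t | r
5 | p | p
5 | s | t
6 | q | p
8 | r | t
9 | s | r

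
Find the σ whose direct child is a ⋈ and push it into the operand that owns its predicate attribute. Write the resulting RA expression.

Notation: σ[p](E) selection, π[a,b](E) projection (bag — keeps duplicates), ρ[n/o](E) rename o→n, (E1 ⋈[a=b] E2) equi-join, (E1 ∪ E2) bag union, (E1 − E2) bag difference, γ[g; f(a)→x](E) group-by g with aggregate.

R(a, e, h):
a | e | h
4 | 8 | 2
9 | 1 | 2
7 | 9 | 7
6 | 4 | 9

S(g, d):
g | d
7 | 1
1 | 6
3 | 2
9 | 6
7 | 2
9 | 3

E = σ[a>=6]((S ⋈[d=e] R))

σ filters on a, owned by the right side.
E' = (S ⋈[d=e] σ[a>=6](R))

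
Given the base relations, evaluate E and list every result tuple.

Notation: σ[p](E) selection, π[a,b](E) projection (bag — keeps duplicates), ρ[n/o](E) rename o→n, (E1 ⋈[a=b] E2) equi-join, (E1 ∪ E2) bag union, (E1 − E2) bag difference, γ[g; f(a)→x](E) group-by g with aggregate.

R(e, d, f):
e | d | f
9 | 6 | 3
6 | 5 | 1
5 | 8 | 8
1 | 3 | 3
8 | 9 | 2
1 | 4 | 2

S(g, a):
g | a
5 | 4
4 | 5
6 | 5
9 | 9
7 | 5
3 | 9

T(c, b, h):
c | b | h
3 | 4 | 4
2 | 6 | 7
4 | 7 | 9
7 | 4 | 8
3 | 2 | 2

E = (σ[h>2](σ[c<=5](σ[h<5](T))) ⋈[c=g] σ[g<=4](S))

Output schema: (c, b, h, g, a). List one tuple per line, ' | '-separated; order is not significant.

Subexpression sizes:
  T → 5
  σ[h<5](T) → 2
  σ[c<=5](σ[h<5](T)) → 2
  σ[h>2](σ[c<=5](σ[h<5](T))) → 1
  S → 6
  σ[g<=4](S) → 2
  (σ[h>2](σ[c<=5](σ[h<5](T))) ⋈[c=g] σ[g<=4](S)) → 1

== RESULT ==
c | b | h | g | a
3 | 4 | 4 | 3 | 9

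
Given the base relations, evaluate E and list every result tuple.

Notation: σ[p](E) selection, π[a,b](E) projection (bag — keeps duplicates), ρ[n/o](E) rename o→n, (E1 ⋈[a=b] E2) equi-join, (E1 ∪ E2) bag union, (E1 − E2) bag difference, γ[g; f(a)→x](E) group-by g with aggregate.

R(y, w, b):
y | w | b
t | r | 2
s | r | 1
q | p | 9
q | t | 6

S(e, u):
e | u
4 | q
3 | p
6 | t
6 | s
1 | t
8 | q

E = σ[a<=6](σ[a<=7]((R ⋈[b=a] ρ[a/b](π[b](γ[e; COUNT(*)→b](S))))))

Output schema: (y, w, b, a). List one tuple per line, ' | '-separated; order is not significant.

Per-node cardinality:
  R → 4
  S → 6
  γ[e; COUNT(*)→b](S) → 5
  π[b](γ[e; COUNT(*)→b](S)) → 5
  ρ[a/b](π[b](γ[e; COUNT(*)→b](S))) → 5
  (R ⋈[b=a] ρ[a/b](π[b](γ[e; COUNT(*)→b](S)))) → 5
  σ[a<=7]((R ⋈[b=a] ρ[a/b](π[b](γ[e; COUNT(*)→b](S))))) → 5
  σ[a<=6](σ[a<=7]((R ⋈[b=a] ρ[a/b](π[b](γ[e; COUNT(*)→b](S)))))) → 5

== RESULT ==
y | w | b | a
s | r | 1 | 1
s | r | 1 | 1
s | r | 1 | 1
s | r | 1 | 1
t | r | 2 | 2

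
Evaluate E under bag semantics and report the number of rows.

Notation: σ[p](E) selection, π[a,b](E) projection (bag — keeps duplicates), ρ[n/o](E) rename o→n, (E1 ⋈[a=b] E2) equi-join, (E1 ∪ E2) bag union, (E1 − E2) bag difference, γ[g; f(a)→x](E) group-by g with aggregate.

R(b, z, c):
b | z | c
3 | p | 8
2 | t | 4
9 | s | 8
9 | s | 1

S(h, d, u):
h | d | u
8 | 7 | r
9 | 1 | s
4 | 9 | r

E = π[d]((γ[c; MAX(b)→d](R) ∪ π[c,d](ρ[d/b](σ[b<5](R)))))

Per-node cardinality:
  R → 4
  γ[c; MAX(b)→d](R) → 3
  R → 4
  σ[b<5](R) → 2
  ρ[d/b](σ[b<5](R)) → 2
  π[c,d](ρ[d/b](σ[b<5](R))) → 2
  (γ[c; MAX(b)→d](R) ∪ π[c,d](ρ[d/b](σ[b<5](R)))) → 5
  π[d]((γ[c; MAX(b)→d](R) ∪ π[c,d](ρ[d/b](σ[b<5](R))))) → 5

|E| = 5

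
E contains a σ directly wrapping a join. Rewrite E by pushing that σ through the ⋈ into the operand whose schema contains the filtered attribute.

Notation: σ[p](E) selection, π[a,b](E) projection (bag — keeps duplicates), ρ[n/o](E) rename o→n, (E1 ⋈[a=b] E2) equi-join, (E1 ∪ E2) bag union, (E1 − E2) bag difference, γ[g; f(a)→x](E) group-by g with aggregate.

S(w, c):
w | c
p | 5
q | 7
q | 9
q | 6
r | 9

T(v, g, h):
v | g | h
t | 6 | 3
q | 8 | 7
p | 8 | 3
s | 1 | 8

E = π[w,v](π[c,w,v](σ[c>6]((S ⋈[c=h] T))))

σ filters on c, owned by the left side.
E' = π[w,v](π[c,w,v]((σ[c>6](S) ⋈[c=h] T)))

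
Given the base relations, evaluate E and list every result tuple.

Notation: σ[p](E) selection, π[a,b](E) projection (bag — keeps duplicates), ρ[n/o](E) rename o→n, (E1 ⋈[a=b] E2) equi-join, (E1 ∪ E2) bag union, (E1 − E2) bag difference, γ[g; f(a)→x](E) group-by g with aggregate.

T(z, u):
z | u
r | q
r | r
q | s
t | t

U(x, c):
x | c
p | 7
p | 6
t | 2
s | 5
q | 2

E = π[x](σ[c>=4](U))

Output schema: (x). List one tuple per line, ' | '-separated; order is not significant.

Row counts bottom-up:
  U → 5
  σ[c>=4](U) → 3
  π[x](σ[c>=4](U)) → 3

== RESULT ==
x
p
p
s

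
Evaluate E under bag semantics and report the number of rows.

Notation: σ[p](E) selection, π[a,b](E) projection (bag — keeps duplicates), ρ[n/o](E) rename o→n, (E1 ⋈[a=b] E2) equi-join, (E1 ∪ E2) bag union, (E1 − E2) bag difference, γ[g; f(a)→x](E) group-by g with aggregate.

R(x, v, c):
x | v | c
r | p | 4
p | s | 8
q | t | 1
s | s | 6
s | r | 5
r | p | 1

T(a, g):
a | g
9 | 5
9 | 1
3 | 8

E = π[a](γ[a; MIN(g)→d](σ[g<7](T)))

Row counts bottom-up:
  T → 3
  σ[g<7](T) → 2
  γ[a; MIN(g)→d](σ[g<7](T)) → 1
  π[a](γ[a; MIN(g)→d](σ[g<7](T))) → 1

|E| = 1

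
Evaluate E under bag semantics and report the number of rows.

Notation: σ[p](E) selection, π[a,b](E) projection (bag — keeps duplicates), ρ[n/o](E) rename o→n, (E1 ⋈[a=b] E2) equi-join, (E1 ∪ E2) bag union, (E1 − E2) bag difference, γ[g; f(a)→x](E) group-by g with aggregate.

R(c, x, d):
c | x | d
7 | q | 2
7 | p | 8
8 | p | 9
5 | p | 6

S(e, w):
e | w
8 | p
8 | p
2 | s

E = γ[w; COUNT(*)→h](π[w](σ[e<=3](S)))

Row counts bottom-up:
  S → 3
  σ[e<=3](S) → 1
  π[w](σ[e<=3](S)) → 1
  γ[w; COUNT(*)→h](π[w](σ[e<=3](S))) → 1

|E| = 1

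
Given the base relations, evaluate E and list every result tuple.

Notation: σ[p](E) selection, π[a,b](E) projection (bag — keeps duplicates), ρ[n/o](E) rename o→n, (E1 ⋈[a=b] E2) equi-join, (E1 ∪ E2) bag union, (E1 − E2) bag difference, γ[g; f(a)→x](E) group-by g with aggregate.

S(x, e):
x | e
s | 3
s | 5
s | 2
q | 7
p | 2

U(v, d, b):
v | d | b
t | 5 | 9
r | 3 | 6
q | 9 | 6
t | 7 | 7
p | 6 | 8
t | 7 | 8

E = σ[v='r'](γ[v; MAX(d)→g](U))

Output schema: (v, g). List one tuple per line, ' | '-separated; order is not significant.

Per-node cardinality:
  U → 6
  γ[v; MAX(d)→g](U) → 4
  σ[v='r'](γ[v; MAX(d)→g](U)) → 1

== RESULT ==
v | g
r | 3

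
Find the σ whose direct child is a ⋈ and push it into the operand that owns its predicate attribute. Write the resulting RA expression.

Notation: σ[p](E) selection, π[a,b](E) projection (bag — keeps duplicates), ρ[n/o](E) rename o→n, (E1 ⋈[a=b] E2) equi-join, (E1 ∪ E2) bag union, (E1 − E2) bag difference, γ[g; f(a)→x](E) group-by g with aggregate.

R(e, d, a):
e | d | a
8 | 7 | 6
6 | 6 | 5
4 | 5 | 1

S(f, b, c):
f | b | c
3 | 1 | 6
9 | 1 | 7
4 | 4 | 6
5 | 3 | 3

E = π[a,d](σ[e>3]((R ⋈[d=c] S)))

σ filters on e, owned by the left side.
E' = π[a,d]((σ[e>3](R) ⋈[d=c] S))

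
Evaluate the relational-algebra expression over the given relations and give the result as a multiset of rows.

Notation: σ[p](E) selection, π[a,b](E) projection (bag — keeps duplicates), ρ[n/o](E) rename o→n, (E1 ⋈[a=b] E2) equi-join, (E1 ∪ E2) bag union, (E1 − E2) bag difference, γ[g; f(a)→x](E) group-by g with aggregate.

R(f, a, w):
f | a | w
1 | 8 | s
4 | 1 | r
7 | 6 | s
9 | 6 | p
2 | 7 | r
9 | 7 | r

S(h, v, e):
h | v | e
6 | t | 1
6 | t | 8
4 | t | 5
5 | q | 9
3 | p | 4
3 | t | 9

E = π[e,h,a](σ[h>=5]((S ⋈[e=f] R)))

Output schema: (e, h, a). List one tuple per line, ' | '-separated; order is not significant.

Per-node cardinality:
  S → 6
  R → 6
  (S ⋈[e=f] R) → 6
  σ[h>=5]((S ⋈[e=f] R)) → 3
  π[e,h,a](σ[h>=5]((S ⋈[e=f] R))) → 3

== RESULT ==
e | h | a
1 | 6 | 8
9 | 5 | 6
9 | 5 | 7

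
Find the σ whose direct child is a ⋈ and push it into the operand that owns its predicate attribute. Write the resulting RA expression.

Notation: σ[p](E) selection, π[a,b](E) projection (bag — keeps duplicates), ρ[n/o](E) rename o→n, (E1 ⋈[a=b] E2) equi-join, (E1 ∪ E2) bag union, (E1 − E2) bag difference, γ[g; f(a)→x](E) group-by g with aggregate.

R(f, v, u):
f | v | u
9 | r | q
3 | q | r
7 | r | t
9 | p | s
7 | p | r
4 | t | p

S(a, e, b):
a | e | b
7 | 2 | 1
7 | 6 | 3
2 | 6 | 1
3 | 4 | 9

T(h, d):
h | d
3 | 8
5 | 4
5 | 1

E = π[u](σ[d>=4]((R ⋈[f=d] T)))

σ filters on d, owned by the right side.
E' = π[u]((R ⋈[f=d] σ[d>=4](T)))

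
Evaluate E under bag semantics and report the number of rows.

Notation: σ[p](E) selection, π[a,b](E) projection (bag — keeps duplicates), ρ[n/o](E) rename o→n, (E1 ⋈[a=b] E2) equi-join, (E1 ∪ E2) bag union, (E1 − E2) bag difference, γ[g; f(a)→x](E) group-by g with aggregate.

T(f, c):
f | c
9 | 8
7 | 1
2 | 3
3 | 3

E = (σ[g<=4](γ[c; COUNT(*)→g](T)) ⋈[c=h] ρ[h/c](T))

Row counts bottom-up:
  T → 4
  γ[c; COUNT(*)→g](T) → 3
  σ[g<=4](γ[c; COUNT(*)→g](T)) → 3
  T → 4
  ρ[h/c](T) → 4
  (σ[g<=4](γ[c; COUNT(*)→g](T)) ⋈[c=h] ρ[h/c](T)) → 4

|E| = 4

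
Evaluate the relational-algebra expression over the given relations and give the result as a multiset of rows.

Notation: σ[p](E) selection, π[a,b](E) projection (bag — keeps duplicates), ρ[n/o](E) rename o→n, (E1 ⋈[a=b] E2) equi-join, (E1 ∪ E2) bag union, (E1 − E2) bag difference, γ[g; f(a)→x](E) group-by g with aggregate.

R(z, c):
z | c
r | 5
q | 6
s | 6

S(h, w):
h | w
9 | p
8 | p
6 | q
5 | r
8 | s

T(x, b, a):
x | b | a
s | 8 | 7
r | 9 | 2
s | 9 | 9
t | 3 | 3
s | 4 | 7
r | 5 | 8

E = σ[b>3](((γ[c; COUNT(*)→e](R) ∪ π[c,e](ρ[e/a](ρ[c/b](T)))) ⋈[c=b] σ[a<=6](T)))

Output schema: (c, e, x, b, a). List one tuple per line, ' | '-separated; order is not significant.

Stepwise |·|:
  R → 3
  γ[c; COUNT(*)→e](R) → 2
  T → 6
  ρ[c/b](T) → 6
  ρ[e/a](ρ[c/b](T)) → 6
  π[c,e](ρ[e/a](ρ[c/b](T))) → 6
  (γ[c; COUNT(*)→e](R) ∪ π[c,e](ρ[e/a](ρ[c/b](T)))) → 8
  T → 6
  σ[a<=6](T) → 2
  ((γ[c; COUNT(*)→e](R) ∪ π[c,e](ρ[e/a](ρ[c/b](T)))) ⋈[c=b] σ[a<=6](T)) → 3
  σ[b>3](((γ[c; COUNT(*)→e](R) ∪ π[c,e](ρ[e/a](ρ[c/b](T)))) ⋈[c=b] σ[a<=6](T))) → 2

== RESULT ==
c | e | x | b | a
9 | 2 | r | 9 | 2
9 | 9 | r | 9 | 2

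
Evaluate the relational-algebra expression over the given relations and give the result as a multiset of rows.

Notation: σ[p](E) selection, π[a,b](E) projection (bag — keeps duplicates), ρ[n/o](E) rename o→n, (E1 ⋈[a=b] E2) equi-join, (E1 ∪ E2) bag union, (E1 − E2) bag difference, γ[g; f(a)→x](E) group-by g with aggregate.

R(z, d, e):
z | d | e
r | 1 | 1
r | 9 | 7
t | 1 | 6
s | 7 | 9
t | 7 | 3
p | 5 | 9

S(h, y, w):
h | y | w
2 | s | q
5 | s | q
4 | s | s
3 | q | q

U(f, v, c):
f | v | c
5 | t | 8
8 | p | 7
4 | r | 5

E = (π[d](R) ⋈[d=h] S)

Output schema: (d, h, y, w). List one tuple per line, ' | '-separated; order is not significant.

Subexpression sizes:
  R → 6
  π[d](R) → 6
  S → 4
  (π[d](R) ⋈[d=h] S) → 1

== RESULT ==
d | h | y | w
5 | 5 | s | q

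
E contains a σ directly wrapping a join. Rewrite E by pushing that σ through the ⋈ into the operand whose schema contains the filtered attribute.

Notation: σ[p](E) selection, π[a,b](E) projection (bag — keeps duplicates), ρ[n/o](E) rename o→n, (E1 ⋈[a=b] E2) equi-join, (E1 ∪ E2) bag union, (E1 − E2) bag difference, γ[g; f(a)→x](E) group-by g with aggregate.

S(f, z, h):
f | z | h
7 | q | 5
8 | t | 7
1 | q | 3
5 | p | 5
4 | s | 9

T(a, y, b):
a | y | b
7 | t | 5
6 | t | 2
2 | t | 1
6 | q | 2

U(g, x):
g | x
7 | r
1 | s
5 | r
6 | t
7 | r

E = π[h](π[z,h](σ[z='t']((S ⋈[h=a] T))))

σ filters on z, owned by the left side.
E' = π[h](π[z,h]((σ[z='t'](S) ⋈[h=a] T)))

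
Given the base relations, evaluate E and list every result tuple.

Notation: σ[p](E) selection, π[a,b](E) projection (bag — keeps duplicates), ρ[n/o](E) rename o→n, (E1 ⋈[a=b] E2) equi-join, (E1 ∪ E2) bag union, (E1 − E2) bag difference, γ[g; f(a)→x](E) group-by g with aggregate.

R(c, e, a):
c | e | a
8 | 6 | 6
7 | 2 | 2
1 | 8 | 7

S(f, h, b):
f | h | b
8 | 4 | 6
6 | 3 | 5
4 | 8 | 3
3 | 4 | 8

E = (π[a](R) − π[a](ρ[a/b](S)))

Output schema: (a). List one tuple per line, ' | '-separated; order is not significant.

Subexpression sizes:
  R → 3
  π[a](R) → 3
  S → 4
  ρ[a/b](S) → 4
  π[a](ρ[a/b](S)) → 4
  (π[a](R) − π[a](ρ[a/b](S))) → 2

== RESULT ==
a
2
7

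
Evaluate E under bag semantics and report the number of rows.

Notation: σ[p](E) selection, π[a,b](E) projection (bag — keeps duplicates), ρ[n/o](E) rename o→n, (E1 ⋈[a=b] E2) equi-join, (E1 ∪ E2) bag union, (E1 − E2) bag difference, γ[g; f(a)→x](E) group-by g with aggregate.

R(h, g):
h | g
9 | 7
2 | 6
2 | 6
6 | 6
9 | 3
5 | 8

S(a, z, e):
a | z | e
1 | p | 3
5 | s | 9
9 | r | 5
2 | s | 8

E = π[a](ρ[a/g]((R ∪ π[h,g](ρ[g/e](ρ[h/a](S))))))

Row counts bottom-up:
  R → 6
  S → 4
  ρ[h/a](S) → 4
  ρ[g/e](ρ[h/a](S)) → 4
  π[h,g](ρ[g/e](ρ[h/a](S))) → 4
  (R ∪ π[h,g](ρ[g/e](ρ[h/a](S)))) → 10
  ρ[a/g]((R ∪ π[h,g](ρ[g/e](ρ[h/a](S))))) → 10
  π[a](ρ[a/g]((R ∪ π[h,g](ρ[g/e](ρ[h/a](S)))))) → 10

|E| = 10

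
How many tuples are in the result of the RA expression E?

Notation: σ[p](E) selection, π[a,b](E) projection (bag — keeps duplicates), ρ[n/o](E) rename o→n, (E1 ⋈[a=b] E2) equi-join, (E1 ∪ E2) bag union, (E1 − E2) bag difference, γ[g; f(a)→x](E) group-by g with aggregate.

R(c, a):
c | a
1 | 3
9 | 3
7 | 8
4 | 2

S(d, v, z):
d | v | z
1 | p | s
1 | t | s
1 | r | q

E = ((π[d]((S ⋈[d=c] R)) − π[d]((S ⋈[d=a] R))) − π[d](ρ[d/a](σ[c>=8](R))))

Stepwise |·|:
  S → 3
  R → 4
  (S ⋈[d=c] R) → 3
  π[d]((S ⋈[d=c] R)) → 3
  S → 3
  R → 4
  (S ⋈[d=a] R) → 0
  π[d]((S ⋈[d=a] R)) → 0
  (π[d]((S ⋈[d=c] R)) − π[d]((S ⋈[d=a] R))) → 3
  R → 4
  σ[c>=8](R) → 1
  ρ[d/a](σ[c>=8](R)) → 1
  π[d](ρ[d/a](σ[c>=8](R))) → 1
  ((π[d]((S ⋈[d=c] R)) − π[d]((S ⋈[d=a] R))) − π[d](ρ[d/a](σ[c>=8](R)))) → 3

|E| = 3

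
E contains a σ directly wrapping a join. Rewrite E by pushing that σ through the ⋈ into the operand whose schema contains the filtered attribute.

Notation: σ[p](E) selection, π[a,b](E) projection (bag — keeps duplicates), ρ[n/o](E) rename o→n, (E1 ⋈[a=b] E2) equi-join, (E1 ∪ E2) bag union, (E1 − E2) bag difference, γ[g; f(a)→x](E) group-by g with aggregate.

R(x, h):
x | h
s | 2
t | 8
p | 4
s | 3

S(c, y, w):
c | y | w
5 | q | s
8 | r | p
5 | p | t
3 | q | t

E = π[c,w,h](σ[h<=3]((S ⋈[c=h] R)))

σ filters on h, owned by the right side.
E' = π[c,w,h]((S ⋈[c=h] σ[h<=3](R)))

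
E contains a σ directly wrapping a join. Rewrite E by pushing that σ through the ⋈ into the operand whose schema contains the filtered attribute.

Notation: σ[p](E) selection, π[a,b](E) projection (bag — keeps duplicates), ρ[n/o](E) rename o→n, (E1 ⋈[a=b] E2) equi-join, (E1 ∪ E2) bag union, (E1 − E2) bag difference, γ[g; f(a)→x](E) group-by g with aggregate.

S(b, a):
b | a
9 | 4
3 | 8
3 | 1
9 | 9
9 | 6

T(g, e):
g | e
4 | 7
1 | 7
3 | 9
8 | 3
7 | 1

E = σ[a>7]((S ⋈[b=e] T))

σ filters on a, owned by the left side.
E' = (σ[a>7](S) ⋈[b=e] T)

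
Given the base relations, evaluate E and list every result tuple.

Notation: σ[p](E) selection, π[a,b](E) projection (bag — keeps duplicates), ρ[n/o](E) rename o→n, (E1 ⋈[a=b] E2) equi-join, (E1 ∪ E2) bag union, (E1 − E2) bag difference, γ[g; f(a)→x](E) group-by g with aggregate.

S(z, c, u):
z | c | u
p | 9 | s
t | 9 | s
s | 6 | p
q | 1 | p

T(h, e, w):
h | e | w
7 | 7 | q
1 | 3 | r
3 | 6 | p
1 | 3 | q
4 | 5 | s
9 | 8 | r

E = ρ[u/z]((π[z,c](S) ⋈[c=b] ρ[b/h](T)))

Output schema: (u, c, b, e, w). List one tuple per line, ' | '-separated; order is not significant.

Row counts bottom-up:
  S → 4
  π[z,c](S) → 4
  T → 6
  ρ[b/h](T) → 6
  (π[z,c](S) ⋈[c=b] ρ[b/h](T)) → 4
  ρ[u/z]((π[z,c](S) ⋈[c=b] ρ[b/h](T))) → 4

== RESULT ==
u | c | b | e | w
p | 9 | 9 | 8 | r
q | 1 | 1 | 3 | q
q | 1 | 1 | 3 | r
t | 9 | 9 | 8 | r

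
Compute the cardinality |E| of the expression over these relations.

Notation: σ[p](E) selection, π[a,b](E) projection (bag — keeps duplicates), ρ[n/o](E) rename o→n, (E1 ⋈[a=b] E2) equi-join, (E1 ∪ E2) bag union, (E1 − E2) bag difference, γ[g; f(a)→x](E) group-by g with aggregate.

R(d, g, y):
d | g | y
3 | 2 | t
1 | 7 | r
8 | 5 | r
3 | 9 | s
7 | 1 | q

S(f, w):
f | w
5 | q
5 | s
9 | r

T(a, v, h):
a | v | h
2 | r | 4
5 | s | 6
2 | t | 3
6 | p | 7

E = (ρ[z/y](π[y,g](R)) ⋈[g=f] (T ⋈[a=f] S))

Subexpression sizes:
  R → 5
  π[y,g](R) → 5
  ρ[z/y](π[y,g](R)) → 5
  T → 4
  S → 3
  (T ⋈[a=f] S) → 2
  (ρ[z/y](π[y,g](R)) ⋈[g=f] (T ⋈[a=f] S)) → 2

|E| = 2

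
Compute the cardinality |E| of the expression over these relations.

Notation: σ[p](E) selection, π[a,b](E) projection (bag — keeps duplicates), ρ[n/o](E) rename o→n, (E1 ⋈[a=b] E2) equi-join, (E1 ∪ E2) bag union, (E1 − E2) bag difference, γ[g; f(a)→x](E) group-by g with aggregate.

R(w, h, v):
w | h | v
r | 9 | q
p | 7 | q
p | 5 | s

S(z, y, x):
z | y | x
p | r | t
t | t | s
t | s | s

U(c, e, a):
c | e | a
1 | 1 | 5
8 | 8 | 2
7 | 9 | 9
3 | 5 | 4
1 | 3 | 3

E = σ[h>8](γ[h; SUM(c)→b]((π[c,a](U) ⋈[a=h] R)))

Row counts bottom-up:
  U → 5
  π[c,a](U) → 5
  R → 3
  (π[c,a](U) ⋈[a=h] R) → 2
  γ[h; SUM(c)→b]((π[c,a](U) ⋈[a=h] R)) → 2
  σ[h>8](γ[h; SUM(c)→b]((π[c,a](U) ⋈[a=h] R))) → 1

|E| = 1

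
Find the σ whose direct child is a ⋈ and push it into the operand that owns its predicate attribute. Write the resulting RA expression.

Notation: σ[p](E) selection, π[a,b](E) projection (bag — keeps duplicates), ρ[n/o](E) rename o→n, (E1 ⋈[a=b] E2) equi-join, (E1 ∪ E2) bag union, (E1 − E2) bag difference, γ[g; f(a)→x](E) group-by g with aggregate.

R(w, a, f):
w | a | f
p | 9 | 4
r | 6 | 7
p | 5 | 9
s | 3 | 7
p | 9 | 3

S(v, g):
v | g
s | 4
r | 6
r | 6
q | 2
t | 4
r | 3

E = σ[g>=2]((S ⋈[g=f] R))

σ filters on g, owned by the left side.
E' = (σ[g>=2](S) ⋈[g=f] R)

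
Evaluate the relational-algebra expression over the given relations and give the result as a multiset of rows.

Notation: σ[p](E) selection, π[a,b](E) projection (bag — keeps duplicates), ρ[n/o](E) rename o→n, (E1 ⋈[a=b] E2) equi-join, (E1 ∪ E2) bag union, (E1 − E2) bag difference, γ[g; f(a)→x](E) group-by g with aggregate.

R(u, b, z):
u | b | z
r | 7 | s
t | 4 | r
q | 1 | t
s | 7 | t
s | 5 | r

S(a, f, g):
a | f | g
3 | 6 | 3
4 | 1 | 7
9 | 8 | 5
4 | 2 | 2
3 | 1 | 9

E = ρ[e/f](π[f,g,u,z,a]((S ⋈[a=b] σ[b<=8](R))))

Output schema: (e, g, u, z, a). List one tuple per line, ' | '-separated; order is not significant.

Per-node cardinality:
  S → 5
  R → 5
  σ[b<=8](R) → 5
  (S ⋈[a=b] σ[b<=8](R)) → 2
  π[f,g,u,z,a]((S ⋈[a=b] σ[b<=8](R))) → 2
  ρ[e/f](π[f,g,u,z,a]((S ⋈[a=b] σ[b<=8](R)))) → 2

== RESULT ==
e | g | u | z | a
1 | 7 | t | r | 4
2 | 2 | t | r | 4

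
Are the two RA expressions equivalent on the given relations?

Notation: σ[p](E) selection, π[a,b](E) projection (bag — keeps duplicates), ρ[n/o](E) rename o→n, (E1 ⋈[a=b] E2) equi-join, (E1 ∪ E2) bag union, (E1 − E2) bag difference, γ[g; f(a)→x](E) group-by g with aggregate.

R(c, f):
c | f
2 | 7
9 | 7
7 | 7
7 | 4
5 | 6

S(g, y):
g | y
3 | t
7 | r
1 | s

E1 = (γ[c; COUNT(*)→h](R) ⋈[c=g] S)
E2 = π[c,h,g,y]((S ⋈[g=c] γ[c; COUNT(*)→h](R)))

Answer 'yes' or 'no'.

E1 subexpression sizes:
  R → 5
  γ[c; COUNT(*)→h](R) → 4
  S → 3
  (γ[c; COUNT(*)→h](R) ⋈[c=g] S) → 1
E2 subexpression sizes:
  S → 3
  R → 5
  γ[c; COUNT(*)→h](R) → 4
  (S ⋈[g=c] γ[c; COUNT(*)→h](R)) → 1
  π[c,h,g,y]((S ⋈[g=c] γ[c; COUNT(*)→h](R))) → 1

E1 and E2 produce the same multiset:
c | h | g | y
7 | 2 | 7 | r

yes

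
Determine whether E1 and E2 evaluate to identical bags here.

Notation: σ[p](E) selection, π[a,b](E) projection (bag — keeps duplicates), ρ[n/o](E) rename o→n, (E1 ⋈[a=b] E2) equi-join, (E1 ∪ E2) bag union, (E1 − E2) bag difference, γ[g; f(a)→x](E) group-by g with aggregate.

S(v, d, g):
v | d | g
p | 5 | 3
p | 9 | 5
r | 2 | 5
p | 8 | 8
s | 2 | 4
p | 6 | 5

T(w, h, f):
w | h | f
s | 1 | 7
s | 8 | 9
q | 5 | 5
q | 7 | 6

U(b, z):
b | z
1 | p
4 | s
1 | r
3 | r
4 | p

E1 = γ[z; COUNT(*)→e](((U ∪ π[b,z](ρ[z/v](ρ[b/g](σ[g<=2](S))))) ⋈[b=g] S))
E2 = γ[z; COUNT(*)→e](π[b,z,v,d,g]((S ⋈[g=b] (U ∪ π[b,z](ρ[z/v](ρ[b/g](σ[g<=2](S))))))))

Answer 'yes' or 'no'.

E1 row counts bottom-up:
  U → 5
  S → 6
  σ[g<=2](S) → 0
  ρ[b/g](σ[g<=2](S)) → 0
  ρ[z/v](ρ[b/g](σ[g<=2](S))) → 0
  π[b,z](ρ[z/v](ρ[b/g](σ[g<=2](S)))) → 0
  (U ∪ π[b,z](ρ[z/v](ρ[b/g](σ[g<=2](S))))) → 5
  S → 6
  ((U ∪ π[b,z](ρ[z/v](ρ[b/g](σ[g<=2](S))))) ⋈[b=g] S) → 3
  γ[z; COUNT(*)→e](((U ∪ π[b,z](ρ[z/v](ρ[b/g](σ[g<=2](S))))) ⋈[b=g] S)) → 3
E2 row counts bottom-up:
  S → 6
  U → 5
  S → 6
  σ[g<=2](S) → 0
  ρ[b/g](σ[g<=2](S)) → 0
  ρ[z/v](ρ[b/g](σ[g<=2](S))) → 0
  π[b,z](ρ[z/v](ρ[b/g](σ[g<=2](S)))) → 0
  (U ∪ π[b,z](ρ[z/v](ρ[b/g](σ[g<=2](S))))) → 5
  (S ⋈[g=b] (U ∪ π[b,z](ρ[z/v](ρ[b/g](σ[g<=2](S)))))) → 3
  π[b,z,v,d,g]((S ⋈[g=b] (U ∪ π[b,z](ρ[z/v](ρ[b/g](σ[g<=2](S))))))) → 3
  γ[z; COUNT(*)→e](π[b,z,v,d,g]((S ⋈[g=b] (U ∪ π[b,z](ρ[z/v](ρ[b/g](σ[g<=2](S)))))))) → 3

E1 and E2 produce the same multiset:
z | e
p | 1
r | 1
s | 1

yes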